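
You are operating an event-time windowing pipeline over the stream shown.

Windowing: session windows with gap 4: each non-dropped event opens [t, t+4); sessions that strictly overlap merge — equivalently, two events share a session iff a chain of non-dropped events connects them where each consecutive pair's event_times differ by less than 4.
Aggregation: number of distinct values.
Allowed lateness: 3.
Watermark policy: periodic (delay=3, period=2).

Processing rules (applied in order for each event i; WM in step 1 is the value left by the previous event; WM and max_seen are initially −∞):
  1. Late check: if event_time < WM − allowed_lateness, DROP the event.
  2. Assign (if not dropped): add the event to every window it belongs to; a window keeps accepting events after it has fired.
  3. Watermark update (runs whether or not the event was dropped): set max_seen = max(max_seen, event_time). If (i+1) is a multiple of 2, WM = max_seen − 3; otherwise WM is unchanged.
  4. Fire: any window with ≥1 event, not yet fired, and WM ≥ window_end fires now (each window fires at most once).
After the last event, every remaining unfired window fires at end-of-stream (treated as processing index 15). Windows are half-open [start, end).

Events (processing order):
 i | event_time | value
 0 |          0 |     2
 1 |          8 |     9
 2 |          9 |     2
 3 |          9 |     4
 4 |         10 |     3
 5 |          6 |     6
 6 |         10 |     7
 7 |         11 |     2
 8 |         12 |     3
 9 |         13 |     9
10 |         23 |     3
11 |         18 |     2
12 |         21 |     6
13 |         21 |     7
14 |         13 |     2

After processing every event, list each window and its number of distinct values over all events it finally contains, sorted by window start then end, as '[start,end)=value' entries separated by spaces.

i=0 t=0 v=2: → [0,4); WM=−∞
i=1 t=8 v=9: → [8,12); WM=5
i=2 t=9 v=2: → [8,13); WM=5
i=3 t=9 v=4: → [8,13); WM=6
i=4 t=10 v=3: → [8,14); WM=6
i=5 t=6 v=6: → [6,14); WM=7
i=6 t=10 v=7: → [6,14); WM=7
i=7 t=11 v=2: → [6,15); WM=8
i=8 t=12 v=3: → [6,16); WM=8
i=9 t=13 v=9: → [6,17); WM=10
i=10 t=23 v=3: → [23,27); WM=10
i=11 t=18 v=2: → [18,22); WM=20
i=12 t=21 v=6: → [18,27); WM=20
i=13 t=21 v=7: → [18,27); WM=20
i=14 t=13 v=2: DROP (t<20-3); WM=20

[0,4)=1 [6,17)=6 [18,27)=4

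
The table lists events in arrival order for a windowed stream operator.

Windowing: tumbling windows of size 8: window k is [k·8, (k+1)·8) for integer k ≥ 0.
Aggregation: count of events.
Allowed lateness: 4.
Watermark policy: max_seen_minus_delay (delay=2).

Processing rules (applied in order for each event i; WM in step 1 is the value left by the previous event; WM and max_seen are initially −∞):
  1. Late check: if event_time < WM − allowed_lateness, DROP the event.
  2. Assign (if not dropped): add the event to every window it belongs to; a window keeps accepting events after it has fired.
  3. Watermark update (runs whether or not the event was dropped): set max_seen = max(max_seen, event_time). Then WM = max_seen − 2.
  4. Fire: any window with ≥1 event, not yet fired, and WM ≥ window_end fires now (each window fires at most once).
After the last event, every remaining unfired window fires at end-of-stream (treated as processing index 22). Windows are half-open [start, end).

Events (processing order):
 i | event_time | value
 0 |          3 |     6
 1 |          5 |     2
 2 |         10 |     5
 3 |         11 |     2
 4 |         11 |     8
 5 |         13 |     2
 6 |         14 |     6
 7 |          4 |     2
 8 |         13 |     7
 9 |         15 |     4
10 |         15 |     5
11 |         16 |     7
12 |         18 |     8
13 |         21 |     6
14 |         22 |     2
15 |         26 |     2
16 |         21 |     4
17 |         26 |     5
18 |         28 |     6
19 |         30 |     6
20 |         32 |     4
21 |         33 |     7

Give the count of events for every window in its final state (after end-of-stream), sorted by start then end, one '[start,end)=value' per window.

[0,8)=2 [8,16)=8 [16,24)=5 [24,32)=4 [32,40)=2

i=0 t=3 v=6: → [0,8); WM=1
i=1 t=5 v=2: → [0,8); WM=3
i=2 t=10 v=5: → [8,16); WM=8; [0,8) fires=2
i=3 t=11 v=2: → [8,16); WM=9
i=4 t=11 v=8: → [8,16); WM=9
i=5 t=13 v=2: → [8,16); WM=11
i=6 t=14 v=6: → [8,16); WM=12
i=7 t=4 v=2: DROP (t<12-4); WM=12
i=8 t=13 v=7: → [8,16); WM=12
i=9 t=15 v=4: → [8,16); WM=13
i=10 t=15 v=5: → [8,16); WM=13
i=11 t=16 v=7: → [16,24); WM=14
i=12 t=18 v=8: → [16,24); WM=16; [8,16) fires=8
i=13 t=21 v=6: → [16,24); WM=19
i=14 t=22 v=2: → [16,24); WM=20
i=15 t=26 v=2: → [24,32); WM=24; [16,24) fires=4
i=16 t=21 v=4: → [16,24); WM=24
i=17 t=26 v=5: → [24,32); WM=24
i=18 t=28 v=6: → [24,32); WM=26
i=19 t=30 v=6: → [24,32); WM=28
i=20 t=32 v=4: → [32,40); WM=30
i=21 t=33 v=7: → [32,40); WM=31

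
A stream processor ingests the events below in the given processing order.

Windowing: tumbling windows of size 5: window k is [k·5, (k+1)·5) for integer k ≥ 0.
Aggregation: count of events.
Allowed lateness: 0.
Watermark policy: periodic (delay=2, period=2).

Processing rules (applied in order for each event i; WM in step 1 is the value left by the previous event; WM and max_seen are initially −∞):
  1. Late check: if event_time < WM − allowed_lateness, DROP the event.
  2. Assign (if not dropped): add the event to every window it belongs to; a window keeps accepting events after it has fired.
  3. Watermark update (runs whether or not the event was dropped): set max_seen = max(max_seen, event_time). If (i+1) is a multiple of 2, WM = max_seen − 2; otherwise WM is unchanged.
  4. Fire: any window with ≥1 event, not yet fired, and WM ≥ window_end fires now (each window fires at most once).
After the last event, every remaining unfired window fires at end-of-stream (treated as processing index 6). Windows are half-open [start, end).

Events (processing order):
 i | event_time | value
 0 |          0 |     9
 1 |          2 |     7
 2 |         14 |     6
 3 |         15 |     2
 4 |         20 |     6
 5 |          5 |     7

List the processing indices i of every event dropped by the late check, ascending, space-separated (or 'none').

i=0 t=0 v=9: → [0,5); WM=−∞
i=1 t=2 v=7: → [0,5); WM=0
i=2 t=14 v=6: → [10,15); WM=0
i=3 t=15 v=2: → [15,20); WM=13; [0,5) fires=2
i=4 t=20 v=6: → [20,25); WM=13
i=5 t=5 v=7: DROP (t<13-0); WM=18; [10,15) fires=1

5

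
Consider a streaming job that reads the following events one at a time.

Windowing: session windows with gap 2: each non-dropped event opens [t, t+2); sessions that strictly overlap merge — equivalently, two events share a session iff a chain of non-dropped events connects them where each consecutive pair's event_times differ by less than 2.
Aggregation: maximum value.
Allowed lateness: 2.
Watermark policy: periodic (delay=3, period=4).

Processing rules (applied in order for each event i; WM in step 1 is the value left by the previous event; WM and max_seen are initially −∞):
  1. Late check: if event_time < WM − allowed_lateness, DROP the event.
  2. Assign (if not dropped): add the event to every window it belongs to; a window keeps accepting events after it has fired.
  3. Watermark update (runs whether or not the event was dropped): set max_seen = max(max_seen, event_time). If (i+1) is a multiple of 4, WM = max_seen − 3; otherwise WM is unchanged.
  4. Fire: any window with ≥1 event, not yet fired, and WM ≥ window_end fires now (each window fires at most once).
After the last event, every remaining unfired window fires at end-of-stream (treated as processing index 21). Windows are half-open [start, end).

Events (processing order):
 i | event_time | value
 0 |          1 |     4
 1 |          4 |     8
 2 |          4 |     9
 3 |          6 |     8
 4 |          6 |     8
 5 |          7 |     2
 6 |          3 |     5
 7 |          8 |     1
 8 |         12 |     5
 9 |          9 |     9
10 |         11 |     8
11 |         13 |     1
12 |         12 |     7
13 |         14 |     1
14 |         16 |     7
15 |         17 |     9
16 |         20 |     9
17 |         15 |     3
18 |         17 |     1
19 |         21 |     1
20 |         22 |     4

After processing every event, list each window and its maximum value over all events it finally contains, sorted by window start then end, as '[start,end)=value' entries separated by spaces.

[1,3)=4 [3,6)=9 [6,11)=9 [11,19)=9 [20,24)=9

i=0 t=1 v=4: → [1,3); WM=−∞
i=1 t=4 v=8: → [4,6); WM=−∞
i=2 t=4 v=9: → [4,6); WM=−∞
i=3 t=6 v=8: → [6,8); WM=3
i=4 t=6 v=8: → [6,8); WM=3
i=5 t=7 v=2: → [6,9); WM=3
i=6 t=3 v=5: → [3,6); WM=3
i=7 t=8 v=1: → [6,10); WM=5
i=8 t=12 v=5: → [12,14); WM=5
i=9 t=9 v=9: → [6,11); WM=5
i=10 t=11 v=8: → [11,14); WM=5
i=11 t=13 v=1: → [11,15); WM=10
i=12 t=12 v=7: → [11,15); WM=10
i=13 t=14 v=1: → [11,16); WM=10
i=14 t=16 v=7: → [16,18); WM=10
i=15 t=17 v=9: → [16,19); WM=14
i=16 t=20 v=9: → [20,22); WM=14
i=17 t=15 v=3: → [11,19); WM=14
i=18 t=17 v=1: → [11,19); WM=14
i=19 t=21 v=1: → [20,23); WM=18
i=20 t=22 v=4: → [20,24); WM=18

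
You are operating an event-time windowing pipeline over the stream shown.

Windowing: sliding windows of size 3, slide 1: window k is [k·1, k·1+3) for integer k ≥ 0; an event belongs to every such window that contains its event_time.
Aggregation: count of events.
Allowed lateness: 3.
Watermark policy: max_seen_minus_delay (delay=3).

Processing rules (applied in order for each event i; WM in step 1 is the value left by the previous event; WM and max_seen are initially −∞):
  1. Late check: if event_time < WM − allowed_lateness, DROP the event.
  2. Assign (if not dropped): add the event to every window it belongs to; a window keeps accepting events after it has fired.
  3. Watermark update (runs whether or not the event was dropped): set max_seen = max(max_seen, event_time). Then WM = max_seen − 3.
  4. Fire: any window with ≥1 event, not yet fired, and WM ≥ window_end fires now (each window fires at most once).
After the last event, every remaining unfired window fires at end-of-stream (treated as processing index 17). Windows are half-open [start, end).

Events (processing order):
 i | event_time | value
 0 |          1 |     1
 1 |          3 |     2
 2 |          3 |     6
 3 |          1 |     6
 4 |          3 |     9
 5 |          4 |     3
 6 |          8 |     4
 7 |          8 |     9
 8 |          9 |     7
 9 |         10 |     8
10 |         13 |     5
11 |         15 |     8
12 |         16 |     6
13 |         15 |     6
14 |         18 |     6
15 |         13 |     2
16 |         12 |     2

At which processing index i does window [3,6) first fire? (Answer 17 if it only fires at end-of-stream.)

i=0 t=1 v=1: → [1,4),[0,3); WM=-2
i=1 t=3 v=2: → [3,6),[2,5),[1,4); WM=0
i=2 t=3 v=6: → [3,6),[2,5),[1,4); WM=0
i=3 t=1 v=6: → [1,4),[0,3); WM=0
i=4 t=3 v=9: → [3,6),[2,5),[1,4); WM=0
i=5 t=4 v=3: → [4,7),[3,6),[2,5); WM=1
i=6 t=8 v=4: → [8,11),[7,10),[6,9); WM=5; [0,3) fires=2 [1,4) fires=5 [2,5) fires=4
i=7 t=8 v=9: → [8,11),[7,10),[6,9); WM=5
i=8 t=9 v=7: → [9,12),[8,11),[7,10); WM=6; [3,6) fires=4
i=9 t=10 v=8: → [10,13),[9,12),[8,11); WM=7; [4,7) fires=1
i=10 t=13 v=5: → [13,16),[12,15),[11,14); WM=10; [6,9) fires=2 [7,10) fires=3
i=11 t=15 v=8: → [15,18),[14,17),[13,16); WM=12; [8,11) fires=4 [9,12) fires=2
i=12 t=16 v=6: → [16,19),[15,18),[14,17); WM=13; [10,13) fires=1
i=13 t=15 v=6: → [15,18),[14,17),[13,16); WM=13
i=14 t=18 v=6: → [18,21),[17,20),[16,19); WM=15; [11,14) fires=1 [12,15) fires=1
i=15 t=13 v=2: → [13,16),[12,15),[11,14); WM=15
i=16 t=12 v=2: → [12,15),[11,14),[10,13); WM=15

8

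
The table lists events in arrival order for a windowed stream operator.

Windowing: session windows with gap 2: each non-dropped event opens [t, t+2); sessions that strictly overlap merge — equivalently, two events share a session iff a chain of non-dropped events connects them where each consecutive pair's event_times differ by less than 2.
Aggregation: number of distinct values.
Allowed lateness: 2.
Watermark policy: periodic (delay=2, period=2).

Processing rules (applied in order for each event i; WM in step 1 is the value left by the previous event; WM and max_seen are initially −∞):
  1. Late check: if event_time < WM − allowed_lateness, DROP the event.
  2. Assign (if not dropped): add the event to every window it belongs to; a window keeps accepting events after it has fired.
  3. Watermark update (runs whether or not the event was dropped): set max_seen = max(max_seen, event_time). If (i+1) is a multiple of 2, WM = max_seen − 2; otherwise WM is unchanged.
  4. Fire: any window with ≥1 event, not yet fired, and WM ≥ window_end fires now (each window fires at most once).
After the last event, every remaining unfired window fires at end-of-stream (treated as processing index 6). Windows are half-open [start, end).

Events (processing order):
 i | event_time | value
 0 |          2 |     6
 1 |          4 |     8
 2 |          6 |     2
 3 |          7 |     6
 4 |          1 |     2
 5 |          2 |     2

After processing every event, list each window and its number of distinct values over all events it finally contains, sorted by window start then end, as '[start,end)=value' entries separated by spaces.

i=0 t=2 v=6: → [2,4); WM=−∞
i=1 t=4 v=8: → [4,6); WM=2
i=2 t=6 v=2: → [6,8); WM=2
i=3 t=7 v=6: → [6,9); WM=5
i=4 t=1 v=2: DROP (t<5-2); WM=5
i=5 t=2 v=2: DROP (t<5-2); WM=5

[2,4)=1 [4,6)=1 [6,9)=2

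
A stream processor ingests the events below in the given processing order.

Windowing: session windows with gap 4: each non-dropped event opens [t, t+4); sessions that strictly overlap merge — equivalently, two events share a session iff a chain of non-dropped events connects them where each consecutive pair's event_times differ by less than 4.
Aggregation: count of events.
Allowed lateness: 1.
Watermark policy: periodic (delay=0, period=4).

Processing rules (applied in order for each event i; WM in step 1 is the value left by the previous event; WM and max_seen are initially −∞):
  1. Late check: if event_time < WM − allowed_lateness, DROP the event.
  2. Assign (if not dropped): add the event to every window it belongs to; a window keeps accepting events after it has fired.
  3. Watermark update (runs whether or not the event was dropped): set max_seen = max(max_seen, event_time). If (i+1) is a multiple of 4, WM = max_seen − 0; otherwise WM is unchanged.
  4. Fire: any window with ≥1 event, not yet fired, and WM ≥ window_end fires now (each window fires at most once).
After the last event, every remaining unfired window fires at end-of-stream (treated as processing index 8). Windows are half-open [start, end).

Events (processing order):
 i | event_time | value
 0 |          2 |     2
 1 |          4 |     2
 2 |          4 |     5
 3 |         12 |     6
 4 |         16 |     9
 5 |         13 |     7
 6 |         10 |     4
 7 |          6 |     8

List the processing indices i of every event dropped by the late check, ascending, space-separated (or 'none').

6 7

i=0 t=2 v=2: → [2,6); WM=−∞
i=1 t=4 v=2: → [2,8); WM=−∞
i=2 t=4 v=5: → [2,8); WM=−∞
i=3 t=12 v=6: → [12,16); WM=12
i=4 t=16 v=9: → [16,20); WM=12
i=5 t=13 v=7: → [12,20); WM=12
i=6 t=10 v=4: DROP (t<12-1); WM=12
i=7 t=6 v=8: DROP (t<12-1); WM=16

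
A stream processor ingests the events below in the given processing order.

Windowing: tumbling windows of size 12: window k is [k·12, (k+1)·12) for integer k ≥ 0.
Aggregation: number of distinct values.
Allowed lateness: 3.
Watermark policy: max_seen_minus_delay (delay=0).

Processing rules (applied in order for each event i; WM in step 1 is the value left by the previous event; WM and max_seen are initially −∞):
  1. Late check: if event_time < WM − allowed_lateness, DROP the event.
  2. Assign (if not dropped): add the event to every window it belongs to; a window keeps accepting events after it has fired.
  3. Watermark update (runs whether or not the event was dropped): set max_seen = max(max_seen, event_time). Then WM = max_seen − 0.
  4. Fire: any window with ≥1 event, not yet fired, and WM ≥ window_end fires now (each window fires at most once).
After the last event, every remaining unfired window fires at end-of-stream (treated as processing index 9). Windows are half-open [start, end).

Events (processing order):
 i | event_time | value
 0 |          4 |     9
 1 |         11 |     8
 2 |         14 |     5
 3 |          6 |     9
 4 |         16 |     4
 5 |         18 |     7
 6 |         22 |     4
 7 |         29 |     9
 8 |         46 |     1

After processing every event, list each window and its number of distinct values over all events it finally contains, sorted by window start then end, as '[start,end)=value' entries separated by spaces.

i=0 t=4 v=9: → [0,12); WM=4
i=1 t=11 v=8: → [0,12); WM=11
i=2 t=14 v=5: → [12,24); WM=14; [0,12) fires=2
i=3 t=6 v=9: DROP (t<14-3); WM=14
i=4 t=16 v=4: → [12,24); WM=16
i=5 t=18 v=7: → [12,24); WM=18
i=6 t=22 v=4: → [12,24); WM=22
i=7 t=29 v=9: → [24,36); WM=29; [12,24) fires=3
i=8 t=46 v=1: → [36,48); WM=46; [24,36) fires=1

[0,12)=2 [12,24)=3 [24,36)=1 [36,48)=1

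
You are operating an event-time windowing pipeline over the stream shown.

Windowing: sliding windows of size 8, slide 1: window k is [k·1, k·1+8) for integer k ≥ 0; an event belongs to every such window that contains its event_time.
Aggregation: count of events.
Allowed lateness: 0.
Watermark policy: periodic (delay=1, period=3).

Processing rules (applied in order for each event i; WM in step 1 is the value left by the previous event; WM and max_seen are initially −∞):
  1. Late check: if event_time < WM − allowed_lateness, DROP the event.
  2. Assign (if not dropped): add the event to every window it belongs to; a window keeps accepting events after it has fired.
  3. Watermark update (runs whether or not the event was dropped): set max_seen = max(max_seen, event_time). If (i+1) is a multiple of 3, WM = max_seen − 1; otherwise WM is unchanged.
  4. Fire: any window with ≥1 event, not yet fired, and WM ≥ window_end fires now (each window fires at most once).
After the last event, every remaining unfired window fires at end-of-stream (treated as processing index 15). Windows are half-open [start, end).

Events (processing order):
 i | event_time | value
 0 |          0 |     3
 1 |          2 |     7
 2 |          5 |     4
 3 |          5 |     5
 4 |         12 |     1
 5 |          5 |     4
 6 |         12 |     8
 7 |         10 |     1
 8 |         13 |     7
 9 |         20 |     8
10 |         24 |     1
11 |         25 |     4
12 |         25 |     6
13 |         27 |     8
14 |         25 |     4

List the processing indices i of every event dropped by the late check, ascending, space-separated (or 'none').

7

i=0 t=0 v=3: → [0,8); WM=−∞
i=1 t=2 v=7: → [2,10),[1,9),[0,8); WM=−∞
i=2 t=5 v=4: → [5,13),[4,12),[3,11),[2,10),[1,9),[0,8); WM=4
i=3 t=5 v=5: → [5,13),[4,12),[3,11),[2,10),[1,9),[0,8); WM=4
i=4 t=12 v=1: → [12,20),[11,19),[10,18),[9,17),[8,16),[7,15),[6,14),[5,13); WM=4
i=5 t=5 v=4: → [5,13),[4,12),[3,11),[2,10),[1,9),[0,8); WM=11; [0,8) fires=5 [1,9) fires=4 [2,10) fires=4 [3,11) fires=3
i=6 t=12 v=8: → [12,20),[11,19),[10,18),[9,17),[8,16),[7,15),[6,14),[5,13); WM=11
i=7 t=10 v=1: DROP (t<11-0); WM=11
i=8 t=13 v=7: → [13,21),[12,20),[11,19),[10,18),[9,17),[8,16),[7,15),[6,14); WM=12; [4,12) fires=3
i=9 t=20 v=8: → [20,28),[19,27),[18,26),[17,25),[16,24),[15,23),[14,22),[13,21); WM=12
i=10 t=24 v=1: → [24,32),[23,31),[22,30),[21,29),[20,28),[19,27),[18,26),[17,25); WM=12
i=11 t=25 v=4: → [25,33),[24,32),[23,31),[22,30),[21,29),[20,28),[19,27),[18,26); WM=24; [5,13) fires=5 [6,14) fires=3 [7,15) fires=3 [8,16) fires=3 [9,17) fires=3 [10,18) fires=3 [11,19) fires=3 [12,20) fires=3 [13,21) fires=2 [14,22) fires=1 [15,23) fires=1 [16,24) fires=1
i=12 t=25 v=6: → [25,33),[24,32),[23,31),[22,30),[21,29),[20,28),[19,27),[18,26); WM=24
i=13 t=27 v=8: → [27,35),[26,34),[25,33),[24,32),[23,31),[22,30),[21,29),[20,28); WM=24
i=14 t=25 v=4: → [25,33),[24,32),[23,31),[22,30),[21,29),[20,28),[19,27),[18,26); WM=26; [17,25) fires=2 [18,26) fires=5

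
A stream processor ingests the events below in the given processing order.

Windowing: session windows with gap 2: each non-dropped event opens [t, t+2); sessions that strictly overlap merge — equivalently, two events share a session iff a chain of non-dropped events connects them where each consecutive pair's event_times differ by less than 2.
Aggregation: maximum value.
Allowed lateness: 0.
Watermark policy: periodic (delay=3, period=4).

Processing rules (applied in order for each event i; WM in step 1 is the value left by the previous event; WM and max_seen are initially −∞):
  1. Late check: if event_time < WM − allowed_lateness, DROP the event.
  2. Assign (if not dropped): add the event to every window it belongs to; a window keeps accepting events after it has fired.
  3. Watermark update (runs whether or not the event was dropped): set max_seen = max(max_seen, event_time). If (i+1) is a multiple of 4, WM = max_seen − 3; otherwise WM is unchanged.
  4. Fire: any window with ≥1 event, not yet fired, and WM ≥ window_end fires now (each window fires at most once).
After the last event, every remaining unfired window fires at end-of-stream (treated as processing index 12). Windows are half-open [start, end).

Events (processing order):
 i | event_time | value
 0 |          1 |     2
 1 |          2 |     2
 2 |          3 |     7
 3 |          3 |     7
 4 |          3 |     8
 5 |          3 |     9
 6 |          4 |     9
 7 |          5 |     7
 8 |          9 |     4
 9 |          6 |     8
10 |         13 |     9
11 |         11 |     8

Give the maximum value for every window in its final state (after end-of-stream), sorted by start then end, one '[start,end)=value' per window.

i=0 t=1 v=2: → [1,3); WM=−∞
i=1 t=2 v=2: → [1,4); WM=−∞
i=2 t=3 v=7: → [1,5); WM=−∞
i=3 t=3 v=7: → [1,5); WM=0
i=4 t=3 v=8: → [1,5); WM=0
i=5 t=3 v=9: → [1,5); WM=0
i=6 t=4 v=9: → [1,6); WM=0
i=7 t=5 v=7: → [1,7); WM=2
i=8 t=9 v=4: → [9,11); WM=2
i=9 t=6 v=8: → [1,8); WM=2
i=10 t=13 v=9: → [13,15); WM=2
i=11 t=11 v=8: → [11,13); WM=10

[1,8)=9 [9,11)=4 [11,13)=8 [13,15)=9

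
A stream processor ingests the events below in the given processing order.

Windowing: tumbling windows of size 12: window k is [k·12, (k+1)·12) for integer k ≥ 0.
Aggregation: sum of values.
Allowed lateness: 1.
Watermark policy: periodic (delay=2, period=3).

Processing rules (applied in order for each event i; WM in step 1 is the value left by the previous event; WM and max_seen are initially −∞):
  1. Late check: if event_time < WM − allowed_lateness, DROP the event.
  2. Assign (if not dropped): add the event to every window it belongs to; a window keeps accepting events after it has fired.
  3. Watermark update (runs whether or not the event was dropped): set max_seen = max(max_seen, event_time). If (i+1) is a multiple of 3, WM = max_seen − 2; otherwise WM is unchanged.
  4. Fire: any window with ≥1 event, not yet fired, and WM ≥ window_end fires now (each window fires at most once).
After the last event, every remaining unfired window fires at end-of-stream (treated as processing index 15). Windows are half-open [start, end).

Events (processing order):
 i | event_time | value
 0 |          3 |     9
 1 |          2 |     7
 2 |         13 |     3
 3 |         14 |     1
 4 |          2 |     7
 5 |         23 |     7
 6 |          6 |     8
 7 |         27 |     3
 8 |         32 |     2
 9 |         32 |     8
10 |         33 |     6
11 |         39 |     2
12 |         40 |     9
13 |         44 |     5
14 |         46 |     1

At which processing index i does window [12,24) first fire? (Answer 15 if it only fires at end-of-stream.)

i=0 t=3 v=9: → [0,12); WM=−∞
i=1 t=2 v=7: → [0,12); WM=−∞
i=2 t=13 v=3: → [12,24); WM=11
i=3 t=14 v=1: → [12,24); WM=11
i=4 t=2 v=7: DROP (t<11-1); WM=11
i=5 t=23 v=7: → [12,24); WM=21; [0,12) fires=16
i=6 t=6 v=8: DROP (t<21-1); WM=21
i=7 t=27 v=3: → [24,36); WM=21
i=8 t=32 v=2: → [24,36); WM=30; [12,24) fires=11
i=9 t=32 v=8: → [24,36); WM=30
i=10 t=33 v=6: → [24,36); WM=30
i=11 t=39 v=2: → [36,48); WM=37; [24,36) fires=19
i=12 t=40 v=9: → [36,48); WM=37
i=13 t=44 v=5: → [36,48); WM=37
i=14 t=46 v=1: → [36,48); WM=44

8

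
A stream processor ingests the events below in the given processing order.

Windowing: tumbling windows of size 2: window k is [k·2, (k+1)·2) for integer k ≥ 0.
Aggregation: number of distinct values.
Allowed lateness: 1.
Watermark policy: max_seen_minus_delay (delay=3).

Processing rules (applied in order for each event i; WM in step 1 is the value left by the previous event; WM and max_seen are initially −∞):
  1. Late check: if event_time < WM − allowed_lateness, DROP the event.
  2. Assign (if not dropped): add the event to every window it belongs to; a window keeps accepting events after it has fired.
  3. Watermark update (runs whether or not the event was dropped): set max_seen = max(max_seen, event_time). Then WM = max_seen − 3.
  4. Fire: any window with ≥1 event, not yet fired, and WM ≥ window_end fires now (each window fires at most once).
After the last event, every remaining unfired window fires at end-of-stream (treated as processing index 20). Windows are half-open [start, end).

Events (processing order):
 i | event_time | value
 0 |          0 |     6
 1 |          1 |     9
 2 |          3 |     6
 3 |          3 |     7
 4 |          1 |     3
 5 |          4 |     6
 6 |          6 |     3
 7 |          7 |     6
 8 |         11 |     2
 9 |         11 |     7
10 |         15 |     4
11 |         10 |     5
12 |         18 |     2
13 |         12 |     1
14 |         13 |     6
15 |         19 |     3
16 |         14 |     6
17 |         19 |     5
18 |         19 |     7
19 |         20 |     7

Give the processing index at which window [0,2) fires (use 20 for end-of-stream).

i=0 t=0 v=6: → [0,2); WM=-3
i=1 t=1 v=9: → [0,2); WM=-2
i=2 t=3 v=6: → [2,4); WM=0
i=3 t=3 v=7: → [2,4); WM=0
i=4 t=1 v=3: → [0,2); WM=0
i=5 t=4 v=6: → [4,6); WM=1
i=6 t=6 v=3: → [6,8); WM=3; [0,2) fires=3
i=7 t=7 v=6: → [6,8); WM=4; [2,4) fires=2
i=8 t=11 v=2: → [10,12); WM=8; [4,6) fires=1 [6,8) fires=2
i=9 t=11 v=7: → [10,12); WM=8
i=10 t=15 v=4: → [14,16); WM=12; [10,12) fires=2
i=11 t=10 v=5: DROP (t<12-1); WM=12
i=12 t=18 v=2: → [18,20); WM=15
i=13 t=12 v=1: DROP (t<15-1); WM=15
i=14 t=13 v=6: DROP (t<15-1); WM=15
i=15 t=19 v=3: → [18,20); WM=16; [14,16) fires=1
i=16 t=14 v=6: DROP (t<16-1); WM=16
i=17 t=19 v=5: → [18,20); WM=16
i=18 t=19 v=7: → [18,20); WM=16
i=19 t=20 v=7: → [20,22); WM=17

6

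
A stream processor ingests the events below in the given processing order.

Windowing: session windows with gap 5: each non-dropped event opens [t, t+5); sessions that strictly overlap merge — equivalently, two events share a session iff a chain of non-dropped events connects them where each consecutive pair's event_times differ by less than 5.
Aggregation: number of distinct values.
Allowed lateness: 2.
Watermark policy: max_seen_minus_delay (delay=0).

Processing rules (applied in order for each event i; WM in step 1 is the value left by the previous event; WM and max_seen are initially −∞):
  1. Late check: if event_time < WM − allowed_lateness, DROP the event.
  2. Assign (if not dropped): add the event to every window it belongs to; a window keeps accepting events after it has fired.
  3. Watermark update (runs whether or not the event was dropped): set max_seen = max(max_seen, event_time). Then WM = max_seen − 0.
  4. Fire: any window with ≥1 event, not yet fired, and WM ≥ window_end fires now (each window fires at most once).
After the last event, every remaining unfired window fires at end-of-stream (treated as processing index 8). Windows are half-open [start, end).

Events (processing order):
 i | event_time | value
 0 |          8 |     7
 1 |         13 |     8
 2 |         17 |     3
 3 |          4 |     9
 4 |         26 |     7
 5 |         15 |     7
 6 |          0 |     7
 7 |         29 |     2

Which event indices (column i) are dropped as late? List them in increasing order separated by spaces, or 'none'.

3 5 6

i=0 t=8 v=7: → [8,13); WM=8
i=1 t=13 v=8: → [13,18); WM=13
i=2 t=17 v=3: → [13,22); WM=17
i=3 t=4 v=9: DROP (t<17-2); WM=17
i=4 t=26 v=7: → [26,31); WM=26
i=5 t=15 v=7: DROP (t<26-2); WM=26
i=6 t=0 v=7: DROP (t<26-2); WM=26
i=7 t=29 v=2: → [26,34); WM=29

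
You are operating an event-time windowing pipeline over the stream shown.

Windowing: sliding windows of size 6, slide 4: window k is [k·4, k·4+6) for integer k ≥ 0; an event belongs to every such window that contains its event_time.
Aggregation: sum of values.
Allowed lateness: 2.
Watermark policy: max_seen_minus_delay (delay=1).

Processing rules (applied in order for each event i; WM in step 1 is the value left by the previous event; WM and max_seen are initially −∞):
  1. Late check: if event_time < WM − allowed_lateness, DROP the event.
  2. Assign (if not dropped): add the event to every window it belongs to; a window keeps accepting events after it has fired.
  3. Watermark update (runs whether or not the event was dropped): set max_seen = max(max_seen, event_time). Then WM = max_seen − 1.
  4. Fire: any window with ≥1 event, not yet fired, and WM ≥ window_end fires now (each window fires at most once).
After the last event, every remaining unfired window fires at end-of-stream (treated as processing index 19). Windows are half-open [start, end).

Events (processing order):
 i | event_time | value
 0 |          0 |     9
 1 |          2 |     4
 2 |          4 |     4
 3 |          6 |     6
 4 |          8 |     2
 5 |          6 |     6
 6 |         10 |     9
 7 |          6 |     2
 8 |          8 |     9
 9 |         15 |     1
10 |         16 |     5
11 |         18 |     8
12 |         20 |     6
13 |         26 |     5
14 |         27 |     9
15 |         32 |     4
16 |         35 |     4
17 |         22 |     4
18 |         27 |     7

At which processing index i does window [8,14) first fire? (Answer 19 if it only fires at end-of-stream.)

i=0 t=0 v=9: → [0,6); WM=-1
i=1 t=2 v=4: → [0,6); WM=1
i=2 t=4 v=4: → [4,10),[0,6); WM=3
i=3 t=6 v=6: → [4,10); WM=5
i=4 t=8 v=2: → [8,14),[4,10); WM=7; [0,6) fires=17
i=5 t=6 v=6: → [4,10); WM=7
i=6 t=10 v=9: → [8,14); WM=9
i=7 t=6 v=2: DROP (t<9-2); WM=9
i=8 t=8 v=9: → [8,14),[4,10); WM=9
i=9 t=15 v=1: → [12,18); WM=14; [4,10) fires=27 [8,14) fires=20
i=10 t=16 v=5: → [16,22),[12,18); WM=15
i=11 t=18 v=8: → [16,22); WM=17
i=12 t=20 v=6: → [20,26),[16,22); WM=19; [12,18) fires=6
i=13 t=26 v=5: → [24,30); WM=25; [16,22) fires=19
i=14 t=27 v=9: → [24,30); WM=26; [20,26) fires=6
i=15 t=32 v=4: → [32,38),[28,34); WM=31; [24,30) fires=14
i=16 t=35 v=4: → [32,38); WM=34; [28,34) fires=4
i=17 t=22 v=4: DROP (t<34-2); WM=34
i=18 t=27 v=7: DROP (t<34-2); WM=34

9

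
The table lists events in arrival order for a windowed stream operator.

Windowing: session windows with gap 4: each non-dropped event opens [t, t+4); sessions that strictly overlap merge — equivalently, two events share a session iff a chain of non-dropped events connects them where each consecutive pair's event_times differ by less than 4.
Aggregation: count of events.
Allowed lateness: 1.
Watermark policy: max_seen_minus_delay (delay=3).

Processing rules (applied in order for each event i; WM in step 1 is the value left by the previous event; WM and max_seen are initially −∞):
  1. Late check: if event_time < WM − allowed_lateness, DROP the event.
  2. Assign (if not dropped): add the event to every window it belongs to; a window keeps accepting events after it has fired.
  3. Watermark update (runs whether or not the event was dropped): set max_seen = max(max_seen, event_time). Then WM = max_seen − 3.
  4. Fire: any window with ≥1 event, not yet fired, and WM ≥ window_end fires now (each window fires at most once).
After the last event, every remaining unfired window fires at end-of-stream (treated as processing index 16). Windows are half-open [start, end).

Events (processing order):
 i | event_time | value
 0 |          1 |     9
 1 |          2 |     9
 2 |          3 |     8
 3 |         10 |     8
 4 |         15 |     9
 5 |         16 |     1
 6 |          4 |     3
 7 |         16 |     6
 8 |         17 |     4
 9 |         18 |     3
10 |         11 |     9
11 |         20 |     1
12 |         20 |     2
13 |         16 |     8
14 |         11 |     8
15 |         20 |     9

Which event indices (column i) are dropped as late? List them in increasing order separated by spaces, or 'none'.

6 10 14

i=0 t=1 v=9: → [1,5); WM=-2
i=1 t=2 v=9: → [1,6); WM=-1
i=2 t=3 v=8: → [1,7); WM=0
i=3 t=10 v=8: → [10,14); WM=7
i=4 t=15 v=9: → [15,19); WM=12
i=5 t=16 v=1: → [15,20); WM=13
i=6 t=4 v=3: DROP (t<13-1); WM=13
i=7 t=16 v=6: → [15,20); WM=13
i=8 t=17 v=4: → [15,21); WM=14
i=9 t=18 v=3: → [15,22); WM=15
i=10 t=11 v=9: DROP (t<15-1); WM=15
i=11 t=20 v=1: → [15,24); WM=17
i=12 t=20 v=2: → [15,24); WM=17
i=13 t=16 v=8: → [15,24); WM=17
i=14 t=11 v=8: DROP (t<17-1); WM=17
i=15 t=20 v=9: → [15,24); WM=17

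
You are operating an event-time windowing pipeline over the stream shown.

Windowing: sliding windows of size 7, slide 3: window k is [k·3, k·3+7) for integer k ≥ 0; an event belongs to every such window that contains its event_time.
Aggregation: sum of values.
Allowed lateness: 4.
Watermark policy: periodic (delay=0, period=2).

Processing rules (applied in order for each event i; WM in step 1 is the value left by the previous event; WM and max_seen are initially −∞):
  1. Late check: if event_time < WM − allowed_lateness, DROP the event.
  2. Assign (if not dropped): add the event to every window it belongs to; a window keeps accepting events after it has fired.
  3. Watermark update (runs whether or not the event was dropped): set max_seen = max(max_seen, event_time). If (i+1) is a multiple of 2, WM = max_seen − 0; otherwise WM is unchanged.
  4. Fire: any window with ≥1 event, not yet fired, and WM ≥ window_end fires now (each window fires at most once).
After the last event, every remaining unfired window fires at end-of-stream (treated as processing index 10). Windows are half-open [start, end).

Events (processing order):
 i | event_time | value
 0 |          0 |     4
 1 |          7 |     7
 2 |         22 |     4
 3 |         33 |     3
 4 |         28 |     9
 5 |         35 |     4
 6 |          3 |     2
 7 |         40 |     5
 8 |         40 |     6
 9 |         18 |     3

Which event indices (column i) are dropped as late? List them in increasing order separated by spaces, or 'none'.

i=0 t=0 v=4: → [0,7); WM=−∞
i=1 t=7 v=7: → [6,13),[3,10); WM=7; [0,7) fires=4
i=2 t=22 v=4: → [21,28),[18,25); WM=7
i=3 t=33 v=3: → [33,40),[30,37),[27,34); WM=33; [3,10) fires=7 [6,13) fires=7 [18,25) fires=4 [21,28) fires=4
i=4 t=28 v=9: DROP (t<33-4); WM=33
i=5 t=35 v=4: → [33,40),[30,37); WM=35; [27,34) fires=3
i=6 t=3 v=2: DROP (t<35-4); WM=35
i=7 t=40 v=5: → [39,46),[36,43); WM=40; [30,37) fires=7 [33,40) fires=7
i=8 t=40 v=6: → [39,46),[36,43); WM=40
i=9 t=18 v=3: DROP (t<40-4); WM=40

4 6 9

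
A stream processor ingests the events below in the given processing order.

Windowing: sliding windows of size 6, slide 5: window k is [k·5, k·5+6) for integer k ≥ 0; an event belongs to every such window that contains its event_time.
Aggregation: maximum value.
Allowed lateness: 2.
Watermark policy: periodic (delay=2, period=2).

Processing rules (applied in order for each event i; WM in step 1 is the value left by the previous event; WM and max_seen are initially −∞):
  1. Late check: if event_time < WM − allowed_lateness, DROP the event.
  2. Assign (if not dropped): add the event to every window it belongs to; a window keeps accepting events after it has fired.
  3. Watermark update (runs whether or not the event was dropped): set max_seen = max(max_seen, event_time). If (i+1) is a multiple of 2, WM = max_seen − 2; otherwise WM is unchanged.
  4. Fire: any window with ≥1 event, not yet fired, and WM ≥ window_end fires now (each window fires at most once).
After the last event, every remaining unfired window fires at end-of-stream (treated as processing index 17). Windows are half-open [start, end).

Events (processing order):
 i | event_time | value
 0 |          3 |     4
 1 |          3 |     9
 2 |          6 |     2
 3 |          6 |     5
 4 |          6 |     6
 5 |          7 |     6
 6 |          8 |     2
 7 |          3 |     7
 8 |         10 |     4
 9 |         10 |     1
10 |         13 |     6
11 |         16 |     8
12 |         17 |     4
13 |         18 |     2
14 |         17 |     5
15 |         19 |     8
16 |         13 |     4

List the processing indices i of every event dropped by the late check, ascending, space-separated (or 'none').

i=0 t=3 v=4: → [0,6); WM=−∞
i=1 t=3 v=9: → [0,6); WM=1
i=2 t=6 v=2: → [5,11); WM=1
i=3 t=6 v=5: → [5,11); WM=4
i=4 t=6 v=6: → [5,11); WM=4
i=5 t=7 v=6: → [5,11); WM=5
i=6 t=8 v=2: → [5,11); WM=5
i=7 t=3 v=7: → [0,6); WM=6; [0,6) fires=9
i=8 t=10 v=4: → [10,16),[5,11); WM=6
i=9 t=10 v=1: → [10,16),[5,11); WM=8
i=10 t=13 v=6: → [10,16); WM=8
i=11 t=16 v=8: → [15,21); WM=14; [5,11) fires=6
i=12 t=17 v=4: → [15,21); WM=14
i=13 t=18 v=2: → [15,21); WM=16; [10,16) fires=6
i=14 t=17 v=5: → [15,21); WM=16
i=15 t=19 v=8: → [15,21); WM=17
i=16 t=13 v=4: DROP (t<17-2); WM=17

16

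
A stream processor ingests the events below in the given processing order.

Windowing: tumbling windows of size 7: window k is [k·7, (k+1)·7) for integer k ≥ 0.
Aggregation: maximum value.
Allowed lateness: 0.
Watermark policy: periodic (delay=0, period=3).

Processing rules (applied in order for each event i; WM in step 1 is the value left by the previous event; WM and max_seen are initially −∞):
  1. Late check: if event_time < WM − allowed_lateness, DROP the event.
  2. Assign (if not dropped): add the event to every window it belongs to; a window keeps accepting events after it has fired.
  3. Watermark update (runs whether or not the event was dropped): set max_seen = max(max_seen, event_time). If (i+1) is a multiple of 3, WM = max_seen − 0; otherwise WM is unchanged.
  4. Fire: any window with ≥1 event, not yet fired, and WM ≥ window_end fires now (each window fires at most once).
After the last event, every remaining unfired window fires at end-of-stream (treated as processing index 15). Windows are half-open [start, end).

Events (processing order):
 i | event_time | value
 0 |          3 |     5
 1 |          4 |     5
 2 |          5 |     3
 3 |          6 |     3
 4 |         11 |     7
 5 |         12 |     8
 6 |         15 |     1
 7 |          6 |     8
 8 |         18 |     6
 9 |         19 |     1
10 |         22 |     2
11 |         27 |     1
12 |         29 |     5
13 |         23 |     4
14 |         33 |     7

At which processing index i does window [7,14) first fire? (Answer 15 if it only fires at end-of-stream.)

i=0 t=3 v=5: → [0,7); WM=−∞
i=1 t=4 v=5: → [0,7); WM=−∞
i=2 t=5 v=3: → [0,7); WM=5
i=3 t=6 v=3: → [0,7); WM=5
i=4 t=11 v=7: → [7,14); WM=5
i=5 t=12 v=8: → [7,14); WM=12; [0,7) fires=5
i=6 t=15 v=1: → [14,21); WM=12
i=7 t=6 v=8: DROP (t<12-0); WM=12
i=8 t=18 v=6: → [14,21); WM=18; [7,14) fires=8
i=9 t=19 v=1: → [14,21); WM=18
i=10 t=22 v=2: → [21,28); WM=18
i=11 t=27 v=1: → [21,28); WM=27; [14,21) fires=6
i=12 t=29 v=5: → [28,35); WM=27
i=13 t=23 v=4: DROP (t<27-0); WM=27
i=14 t=33 v=7: → [28,35); WM=33; [21,28) fires=2

8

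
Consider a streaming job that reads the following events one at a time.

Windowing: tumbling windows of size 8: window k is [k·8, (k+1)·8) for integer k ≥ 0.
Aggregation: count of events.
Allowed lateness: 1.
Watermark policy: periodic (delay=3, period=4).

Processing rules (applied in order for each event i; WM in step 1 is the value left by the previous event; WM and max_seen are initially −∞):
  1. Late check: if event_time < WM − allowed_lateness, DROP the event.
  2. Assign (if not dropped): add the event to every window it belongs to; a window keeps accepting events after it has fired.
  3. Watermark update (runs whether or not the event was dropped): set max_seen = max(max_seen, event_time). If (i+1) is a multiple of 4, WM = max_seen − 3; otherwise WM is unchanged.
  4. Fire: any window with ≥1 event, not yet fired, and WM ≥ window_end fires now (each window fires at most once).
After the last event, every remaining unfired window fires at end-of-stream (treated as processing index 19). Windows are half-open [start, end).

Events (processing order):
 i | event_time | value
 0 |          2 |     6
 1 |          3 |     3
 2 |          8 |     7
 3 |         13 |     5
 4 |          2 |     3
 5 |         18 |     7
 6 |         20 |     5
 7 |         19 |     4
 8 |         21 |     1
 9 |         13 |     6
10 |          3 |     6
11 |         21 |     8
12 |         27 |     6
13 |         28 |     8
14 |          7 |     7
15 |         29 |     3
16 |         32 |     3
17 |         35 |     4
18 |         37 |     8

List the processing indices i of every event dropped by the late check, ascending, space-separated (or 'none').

4 9 10 14

i=0 t=2 v=6: → [0,8); WM=−∞
i=1 t=3 v=3: → [0,8); WM=−∞
i=2 t=8 v=7: → [8,16); WM=−∞
i=3 t=13 v=5: → [8,16); WM=10; [0,8) fires=2
i=4 t=2 v=3: DROP (t<10-1); WM=10
i=5 t=18 v=7: → [16,24); WM=10
i=6 t=20 v=5: → [16,24); WM=10
i=7 t=19 v=4: → [16,24); WM=17; [8,16) fires=2
i=8 t=21 v=1: → [16,24); WM=17
i=9 t=13 v=6: DROP (t<17-1); WM=17
i=10 t=3 v=6: DROP (t<17-1); WM=17
i=11 t=21 v=8: → [16,24); WM=18
i=12 t=27 v=6: → [24,32); WM=18
i=13 t=28 v=8: → [24,32); WM=18
i=14 t=7 v=7: DROP (t<18-1); WM=18
i=15 t=29 v=3: → [24,32); WM=26; [16,24) fires=5
i=16 t=32 v=3: → [32,40); WM=26
i=17 t=35 v=4: → [32,40); WM=26
i=18 t=37 v=8: → [32,40); WM=26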